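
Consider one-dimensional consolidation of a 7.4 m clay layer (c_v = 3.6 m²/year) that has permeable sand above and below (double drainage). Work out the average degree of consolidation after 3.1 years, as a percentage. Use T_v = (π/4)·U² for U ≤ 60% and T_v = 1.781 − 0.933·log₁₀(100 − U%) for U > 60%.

U ≈ 89.2 %

Drainage path length: H_d = H/2 = 3.7 m (double drainage).
T_v = c_v·t/H_d² = 3.6×3.1/3.7² = 0.81519.
T_v = 0.81519 corresponds to the U > 60% branch:
U = 1 − 10^((1.781 − T_v)/0.933)/100 = 0.8916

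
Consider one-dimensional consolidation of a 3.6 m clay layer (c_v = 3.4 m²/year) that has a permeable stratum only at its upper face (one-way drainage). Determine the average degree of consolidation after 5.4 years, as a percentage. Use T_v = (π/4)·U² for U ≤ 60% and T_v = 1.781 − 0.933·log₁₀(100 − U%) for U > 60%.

U ≈ 97.5 %

Drainage path length: H_d = H = 3.6 m (single drainage).
T_v = c_v·t/H_d² = 3.4×5.4/3.6² = 1.4167.
T_v = 1.4167 corresponds to the U > 60% branch:
U = 1 − 10^((1.781 − T_v)/0.933)/100 = 0.9754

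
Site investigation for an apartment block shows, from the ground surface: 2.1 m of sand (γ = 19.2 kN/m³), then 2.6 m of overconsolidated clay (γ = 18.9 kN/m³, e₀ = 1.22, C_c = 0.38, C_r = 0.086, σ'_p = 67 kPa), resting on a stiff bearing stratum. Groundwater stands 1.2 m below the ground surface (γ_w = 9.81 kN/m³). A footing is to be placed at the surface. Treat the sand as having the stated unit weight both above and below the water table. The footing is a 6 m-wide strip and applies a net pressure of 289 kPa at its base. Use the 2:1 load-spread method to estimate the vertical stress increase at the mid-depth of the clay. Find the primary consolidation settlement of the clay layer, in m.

S_c ≈ 0.256 m

Mid-depth of clay below the ground surface: z = 2.1 + 2.6/2 = 3.4 m.
Total vertical stress at mid-clay: σ_v = 19.2×2.1 + 18.9×1.3 = 64.89 kPa.
Pore pressure: u = 9.81×(3.4 − 1.2) = 21.582 kPa.
Initial effective stress: σ'_0 = σ_v − u = 64.89 − 21.582 = 43.308 kPa.
Stress increase at mid-clay by the 2:1 spreading method:
Δσ = qB/(B+z) = 289×6/(6+3.4) = 184.47 kPa
Final effective stress: σ'_f = 43.308 + 184.47 = 227.78 kPa.
σ'_f = 227.78 > σ'_p = 67 kPa, so the stress path crosses the preconsolidation pressure — recompression up to σ'_p, then virgin compression beyond:
S_c = H/(1+e₀)·[C_r·log₁₀(σ'_p/σ'_0) + C_c·log₁₀(σ'_f/σ'_p)]
    = 2.6/2.22 × [0.086×log₁₀(67/43.308) + 0.38×log₁₀(227.78/67)]
    = 1.1712 × [0.016298 + 0.20195] = 0.2556 m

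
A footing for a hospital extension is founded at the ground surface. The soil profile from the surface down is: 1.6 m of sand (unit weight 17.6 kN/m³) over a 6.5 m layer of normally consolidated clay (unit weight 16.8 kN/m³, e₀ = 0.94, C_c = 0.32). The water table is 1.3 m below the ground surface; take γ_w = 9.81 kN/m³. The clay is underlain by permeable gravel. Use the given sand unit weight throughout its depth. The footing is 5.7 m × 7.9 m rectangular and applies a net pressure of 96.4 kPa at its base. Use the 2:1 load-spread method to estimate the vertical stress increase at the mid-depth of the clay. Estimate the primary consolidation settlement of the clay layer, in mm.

S_c ≈ 240 mm

Mid-depth of clay below the ground surface: z = 1.6 + 6.5/2 = 4.85 m.
Total vertical stress at mid-clay: σ_v = 17.6×1.6 + 16.8×3.25 = 82.76 kPa.
Pore pressure: u = 9.81×(4.85 − 1.3) = 34.825 kPa.
Initial effective stress: σ'_0 = σ_v − u = 82.76 − 34.825 = 47.935 kPa.
Stress increase at mid-clay by the 2:1 spreading method:
Δσ = qBL/((B+z)(L+z)) = 96.4×5.7×7.9/((5.7+4.85)(7.9+4.85)) = 32.271 kPa
Final effective stress: σ'_f = σ'_0 + Δσ = 47.935 + 32.271 = 80.206 kPa.
Normally consolidated clay, so the full stress increment lies on the virgin compression line:
S_c = C_c·H/(1+e₀)·log₁₀(σ'_f/σ'_0) = 0.32×6.5/(1+0.94)×log₁₀(80.206/47.935)
    = 1.0722 × 0.22355 = 0.2397 m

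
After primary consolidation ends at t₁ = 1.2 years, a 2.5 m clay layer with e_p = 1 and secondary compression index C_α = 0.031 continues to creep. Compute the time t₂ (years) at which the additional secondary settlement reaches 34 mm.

t₂ ≈ 9.05 years

S_s = C_α·H/(1+e_p)·log₁₀(t₂/t₁) ⇒ log₁₀(t₂/t₁) = S_s·(1+e_p)/(C_α·H).
log₁₀(t₂/t₁) = 0.034 × (1+1) / (0.031×2.5) = 0.8774
t₂ = t₁ × 10^0.8774 = 1.2 × 7.541 = 9.049 years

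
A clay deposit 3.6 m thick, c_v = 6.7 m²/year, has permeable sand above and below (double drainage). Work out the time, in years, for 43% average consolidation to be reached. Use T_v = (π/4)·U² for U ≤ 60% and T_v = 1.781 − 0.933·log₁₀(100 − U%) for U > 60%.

t ≈ 0.0702 years

Drainage path length: H_d = H/2 = 1.8 m (double drainage).
U ≤ 60%: T_v = (π/4)·U² = (π/4)×0.43² = 0.14522.
t = T_v·H_d²/c_v = 0.14522×1.8²/6.7 = 0.07023 years.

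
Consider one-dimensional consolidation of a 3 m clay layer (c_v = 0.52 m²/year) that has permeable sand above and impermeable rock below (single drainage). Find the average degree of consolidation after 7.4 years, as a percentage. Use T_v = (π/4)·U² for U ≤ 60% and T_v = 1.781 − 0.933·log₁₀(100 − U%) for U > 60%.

U ≈ 71.8 %

Drainage path length: H_d = H = 3 m (single drainage).
T_v = c_v·t/H_d² = 0.52×7.4/3² = 0.42756.
T_v = 0.42756 corresponds to the U > 60% branch:
U = 1 − 10^((1.781 − T_v)/0.933)/100 = 0.7178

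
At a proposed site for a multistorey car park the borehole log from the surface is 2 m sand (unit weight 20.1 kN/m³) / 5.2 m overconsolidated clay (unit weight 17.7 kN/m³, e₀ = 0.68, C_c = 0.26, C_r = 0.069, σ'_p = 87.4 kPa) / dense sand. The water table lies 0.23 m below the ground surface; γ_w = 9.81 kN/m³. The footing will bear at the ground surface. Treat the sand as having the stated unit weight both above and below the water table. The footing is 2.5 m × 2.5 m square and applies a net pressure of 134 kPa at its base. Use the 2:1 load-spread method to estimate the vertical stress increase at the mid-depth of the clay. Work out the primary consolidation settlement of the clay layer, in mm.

Mid-depth of clay below the ground surface: z = 2 + 5.2/2 = 4.6 m.
Total vertical stress at mid-clay: σ_v = 20.1×2 + 17.7×2.6 = 86.22 kPa.
Pore pressure: u = 9.81×(4.6 − 0.23) = 42.87 kPa.
Initial effective stress: σ'_0 = σ_v − u = 86.22 − 42.87 = 43.35 kPa.
Stress increase at mid-clay by the 2:1 spreading method:
Δσ = qBL/((B+z)(L+z)) = 134×2.5×2.5/((2.5+4.6)(2.5+4.6)) = 16.614 kPa
Final effective stress: σ'_f = 43.35 + 16.614 = 59.964 kPa.
σ'_f = 59.964 ≤ σ'_p = 87.4 kPa, so the clay remains overconsolidated and only the recompression index applies:
S_c = C_r·H/(1+e₀)·log₁₀(σ'_f/σ'_0) = 0.069×5.2/1.68×log₁₀(59.964/43.35)
    = 0.21357 × 0.1409 = 0.03009 m

S_c ≈ 30.1 mm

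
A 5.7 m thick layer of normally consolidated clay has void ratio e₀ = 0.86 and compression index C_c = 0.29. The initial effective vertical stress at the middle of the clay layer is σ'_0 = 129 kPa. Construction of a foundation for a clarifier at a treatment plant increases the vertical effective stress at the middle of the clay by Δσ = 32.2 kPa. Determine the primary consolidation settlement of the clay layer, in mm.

Final effective stress: σ'_f = σ'_0 + Δσ = 129 + 32.2 = 161.2 kPa.
Normally consolidated clay, so the full stress increment lies on the virgin compression line:
S_c = C_c·H/(1+e₀)·log₁₀(σ'_f/σ'_0) = 0.29×5.7/(1+0.86)×log₁₀(161.2/129)
    = 0.88871 × 0.096775 = 0.086 m

S_c ≈ 86 mm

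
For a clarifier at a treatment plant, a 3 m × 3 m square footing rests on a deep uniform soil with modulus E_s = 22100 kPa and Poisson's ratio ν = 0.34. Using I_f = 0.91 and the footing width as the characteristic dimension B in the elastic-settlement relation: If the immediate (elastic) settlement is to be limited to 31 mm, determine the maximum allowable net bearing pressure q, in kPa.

S_e = q·B·(1−ν²)/E_s · I_f  ⇒  q = S_e·E_s / (B·(1−ν²)·I_f).
q = 0.031 × 22100 / (3 × 0.8844 × 0.91) = 283.8 kPa

q ≈ 284 kPa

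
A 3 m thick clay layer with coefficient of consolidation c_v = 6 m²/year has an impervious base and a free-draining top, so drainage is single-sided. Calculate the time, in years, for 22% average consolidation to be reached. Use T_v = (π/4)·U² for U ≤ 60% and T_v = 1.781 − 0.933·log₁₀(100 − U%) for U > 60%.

Drainage path length: H_d = H = 3 m (single drainage).
U ≤ 60%: T_v = (π/4)·U² = (π/4)×0.22² = 0.038013.
t = T_v·H_d²/c_v = 0.038013×3²/6 = 0.05702 years.

t ≈ 0.057 years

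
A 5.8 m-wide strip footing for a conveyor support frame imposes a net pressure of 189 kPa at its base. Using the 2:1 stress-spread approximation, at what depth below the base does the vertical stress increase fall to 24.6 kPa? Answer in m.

2:1 spreading — at depth z the loaded area has grown by z in each plan dimension:
qB/(B+z) = Δσ_z ⇒ z = qB/Δσ_z − B = 189×5.8/24.6 − 5.8 = 38.76 m

z ≈ 38.8 m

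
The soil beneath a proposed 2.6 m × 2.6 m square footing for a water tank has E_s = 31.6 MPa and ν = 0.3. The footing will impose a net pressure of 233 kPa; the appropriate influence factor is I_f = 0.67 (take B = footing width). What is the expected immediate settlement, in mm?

S_e ≈ 11.7 mm

Immediate (elastic) settlement: S_e = q·B·(1−ν²)/E_s · I_f.
E_s = 31.6 MPa = 31600 kPa.
S_e = 233 × 2.6 × (1 − 0.3²) / 31600 × 0.67
    = 233 × 2.6 × 0.91 / 31600 × 0.67
    = 0.01169 m = 11.69 mm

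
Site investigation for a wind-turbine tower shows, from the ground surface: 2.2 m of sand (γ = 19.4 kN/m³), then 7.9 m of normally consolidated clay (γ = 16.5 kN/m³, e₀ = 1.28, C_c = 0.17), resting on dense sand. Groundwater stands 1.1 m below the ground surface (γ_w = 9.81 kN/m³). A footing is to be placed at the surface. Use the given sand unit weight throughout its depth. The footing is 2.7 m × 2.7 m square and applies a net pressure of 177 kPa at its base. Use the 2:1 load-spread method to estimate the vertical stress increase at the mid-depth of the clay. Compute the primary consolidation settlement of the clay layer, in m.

Mid-depth of clay below the ground surface: z = 2.2 + 7.9/2 = 6.15 m.
Total vertical stress at mid-clay: σ_v = 19.4×2.2 + 16.5×3.95 = 107.85 kPa.
Pore pressure: u = 9.81×(6.15 − 1.1) = 49.541 kPa.
Initial effective stress: σ'_0 = σ_v − u = 107.85 − 49.541 = 58.309 kPa.
Stress increase at mid-clay by the 2:1 spreading method:
Δσ = qBL/((B+z)(L+z)) = 177×2.7×2.7/((2.7+6.15)(2.7+6.15)) = 16.475 kPa
Final effective stress: σ'_f = σ'_0 + Δσ = 58.309 + 16.475 = 74.784 kPa.
Normally consolidated clay, so the full stress increment lies on the virgin compression line:
S_c = C_c·H/(1+e₀)·log₁₀(σ'_f/σ'_0) = 0.17×7.9/(1+1.28)×log₁₀(74.784/58.309)
    = 0.58904 × 0.10807 = 0.06366 m

S_c ≈ 0.0637 m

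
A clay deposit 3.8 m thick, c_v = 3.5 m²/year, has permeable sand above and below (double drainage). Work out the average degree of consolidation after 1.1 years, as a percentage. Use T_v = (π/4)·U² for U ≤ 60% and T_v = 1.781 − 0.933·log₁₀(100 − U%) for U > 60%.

U ≈ 94.2 %

Drainage path length: H_d = H/2 = 1.9 m (double drainage).
T_v = c_v·t/H_d² = 3.5×1.1/1.9² = 1.0665.
T_v = 1.0665 corresponds to the U > 60% branch:
U = 1 − 10^((1.781 − T_v)/0.933)/100 = 0.9417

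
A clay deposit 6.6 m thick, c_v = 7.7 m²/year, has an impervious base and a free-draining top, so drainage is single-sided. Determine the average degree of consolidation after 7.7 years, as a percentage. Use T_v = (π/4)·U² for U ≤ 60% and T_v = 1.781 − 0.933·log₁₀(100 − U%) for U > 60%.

Drainage path length: H_d = H = 6.6 m (single drainage).
T_v = c_v·t/H_d² = 7.7×7.7/6.6² = 1.3611.
T_v = 1.3611 corresponds to the U > 60% branch:
U = 1 − 10^((1.781 − T_v)/0.933)/100 = 0.9718

U ≈ 97.2 %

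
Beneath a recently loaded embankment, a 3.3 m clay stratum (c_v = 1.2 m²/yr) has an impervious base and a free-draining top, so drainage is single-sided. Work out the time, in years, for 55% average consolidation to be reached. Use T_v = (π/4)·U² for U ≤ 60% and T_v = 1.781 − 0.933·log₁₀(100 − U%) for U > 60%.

Drainage path length: H_d = H = 3.3 m (single drainage).
U ≤ 60%: T_v = (π/4)·U² = (π/4)×0.55² = 0.23758.
t = T_v·H_d²/c_v = 0.23758×3.3²/1.2 = 2.156 years.

t ≈ 2.16 years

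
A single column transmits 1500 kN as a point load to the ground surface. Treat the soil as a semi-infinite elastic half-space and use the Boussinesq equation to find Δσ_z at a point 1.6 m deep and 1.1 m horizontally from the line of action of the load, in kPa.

Δσ_z ≈ 106 kPa

Boussinesq vertical stress below a point load on an elastic half-space:
Δσ_z = 3P/(2πz²) · [1 + (r/z)²]^(−5/2)
r/z = 1.1/1.6 = 0.6875; [1+(r/z)²]^(−5/2) = 0.37997.
Δσ_z = 3×1500/(2π×1.6²) × 0.37997 = 279.76 × 0.37997 = 106.3 kPa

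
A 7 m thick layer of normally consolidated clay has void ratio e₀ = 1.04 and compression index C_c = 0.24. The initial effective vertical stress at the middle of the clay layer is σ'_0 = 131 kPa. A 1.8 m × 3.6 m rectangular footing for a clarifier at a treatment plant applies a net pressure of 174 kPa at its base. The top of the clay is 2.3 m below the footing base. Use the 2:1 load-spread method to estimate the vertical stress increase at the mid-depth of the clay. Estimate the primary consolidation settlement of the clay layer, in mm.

Mid-depth of clay below the footing base: z = 2.3 + 7/2 = 5.8 m.
Stress increase at mid-clay by the 2:1 spreading method:
Δσ = qBL/((B+z)(L+z)) = 174×1.8×3.6/((1.8+5.8)(3.6+5.8)) = 15.783 kPa
Final effective stress: σ'_f = σ'_0 + Δσ = 131 + 15.783 = 146.78 kPa.
Normally consolidated clay, so the full stress increment lies on the virgin compression line:
S_c = C_c·H/(1+e₀)·log₁₀(σ'_f/σ'_0) = 0.24×7/(1+1.04)×log₁₀(146.78/131)
    = 0.82353 × 0.049396 = 0.04068 m

S_c ≈ 40.7 mm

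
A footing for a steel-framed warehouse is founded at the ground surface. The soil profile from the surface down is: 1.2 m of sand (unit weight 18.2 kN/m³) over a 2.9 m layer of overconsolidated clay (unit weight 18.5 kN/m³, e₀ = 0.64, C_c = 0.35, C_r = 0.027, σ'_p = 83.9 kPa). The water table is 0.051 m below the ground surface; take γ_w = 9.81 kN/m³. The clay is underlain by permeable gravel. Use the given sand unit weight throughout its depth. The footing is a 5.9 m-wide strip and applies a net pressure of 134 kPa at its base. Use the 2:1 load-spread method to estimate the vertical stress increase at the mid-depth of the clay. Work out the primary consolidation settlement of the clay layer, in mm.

S_c ≈ 113 mm

Mid-depth of clay below the ground surface: z = 1.2 + 2.9/2 = 2.65 m.
Total vertical stress at mid-clay: σ_v = 18.2×1.2 + 18.5×1.45 = 48.665 kPa.
Pore pressure: u = 9.81×(2.65 − 0.051) = 25.496 kPa.
Initial effective stress: σ'_0 = σ_v − u = 48.665 − 25.496 = 23.169 kPa.
Stress increase at mid-clay by the 2:1 spreading method:
Δσ = qB/(B+z) = 134×5.9/(5.9+2.65) = 92.468 kPa
Final effective stress: σ'_f = 23.169 + 92.468 = 115.64 kPa.
σ'_f = 115.64 > σ'_p = 83.9 kPa, so the stress path crosses the preconsolidation pressure — recompression up to σ'_p, then virgin compression beyond:
S_c = H/(1+e₀)·[C_r·log₁₀(σ'_p/σ'_0) + C_c·log₁₀(σ'_f/σ'_p)]
    = 2.9/1.64 × [0.027×log₁₀(83.9/23.169) + 0.35×log₁₀(115.64/83.9)]
    = 1.7683 × [0.015089 + 0.048771] = 0.1129 m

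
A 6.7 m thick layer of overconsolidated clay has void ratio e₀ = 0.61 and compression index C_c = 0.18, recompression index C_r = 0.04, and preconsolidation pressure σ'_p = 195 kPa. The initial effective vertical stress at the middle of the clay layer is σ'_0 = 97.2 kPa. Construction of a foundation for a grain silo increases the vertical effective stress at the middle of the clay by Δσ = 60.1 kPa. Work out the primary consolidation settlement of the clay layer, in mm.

S_c ≈ 34.8 mm

Final effective stress: σ'_f = 97.2 + 60.1 = 157.3 kPa.
σ'_f = 157.3 ≤ σ'_p = 195 kPa, so the clay remains overconsolidated and only the recompression index applies:
S_c = C_r·H/(1+e₀)·log₁₀(σ'_f/σ'_0) = 0.04×6.7/1.61×log₁₀(157.3/97.2)
    = 0.16646 × 0.20906 = 0.0348 m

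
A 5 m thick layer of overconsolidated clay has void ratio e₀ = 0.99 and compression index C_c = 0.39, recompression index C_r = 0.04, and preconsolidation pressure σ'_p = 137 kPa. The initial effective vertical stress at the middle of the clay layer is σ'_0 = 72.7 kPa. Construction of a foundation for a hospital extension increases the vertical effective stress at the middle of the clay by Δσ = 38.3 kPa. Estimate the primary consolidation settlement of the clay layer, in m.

Final effective stress: σ'_f = 72.7 + 38.3 = 111 kPa.
σ'_f = 111 ≤ σ'_p = 137 kPa, so the clay remains overconsolidated and only the recompression index applies:
S_c = C_r·H/(1+e₀)·log₁₀(σ'_f/σ'_0) = 0.04×5/1.99×log₁₀(111/72.7)
    = 0.1005 × 0.18379 = 0.01847 m

S_c ≈ 0.0185 m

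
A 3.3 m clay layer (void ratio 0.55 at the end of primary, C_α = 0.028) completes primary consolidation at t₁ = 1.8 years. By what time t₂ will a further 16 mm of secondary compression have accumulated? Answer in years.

S_s = C_α·H/(1+e_p)·log₁₀(t₂/t₁) ⇒ log₁₀(t₂/t₁) = S_s·(1+e_p)/(C_α·H).
log₁₀(t₂/t₁) = 0.016 × (1+0.55) / (0.028×3.3) = 0.2684
t₂ = t₁ × 10^0.2684 = 1.8 × 1.855 = 3.339 years

t₂ ≈ 3.34 years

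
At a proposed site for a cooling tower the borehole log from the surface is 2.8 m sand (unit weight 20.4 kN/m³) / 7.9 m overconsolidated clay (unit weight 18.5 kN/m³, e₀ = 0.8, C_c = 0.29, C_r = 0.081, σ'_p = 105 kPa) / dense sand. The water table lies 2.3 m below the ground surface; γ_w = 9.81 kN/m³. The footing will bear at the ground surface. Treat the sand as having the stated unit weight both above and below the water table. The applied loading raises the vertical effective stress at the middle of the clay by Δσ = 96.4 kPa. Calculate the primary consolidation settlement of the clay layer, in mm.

S_c ≈ 337 mm

Mid-depth of clay below the ground surface: z = 2.8 + 7.9/2 = 6.75 m.
Total vertical stress at mid-clay: σ_v = 20.4×2.8 + 18.5×3.95 = 130.19 kPa.
Pore pressure: u = 9.81×(6.75 − 2.3) = 43.655 kPa.
Initial effective stress: σ'_0 = σ_v − u = 130.19 − 43.655 = 86.535 kPa.
Final effective stress: σ'_f = 86.535 + 96.4 = 182.94 kPa.
σ'_f = 182.94 > σ'_p = 105 kPa, so the stress path crosses the preconsolidation pressure — recompression up to σ'_p, then virgin compression beyond:
S_c = H/(1+e₀)·[C_r·log₁₀(σ'_p/σ'_0) + C_c·log₁₀(σ'_f/σ'_p)]
    = 7.9/1.8 × [0.081×log₁₀(105/86.535) + 0.29×log₁₀(182.94/105)]
    = 4.3889 × [0.0068038 + 0.069925] = 0.3368 m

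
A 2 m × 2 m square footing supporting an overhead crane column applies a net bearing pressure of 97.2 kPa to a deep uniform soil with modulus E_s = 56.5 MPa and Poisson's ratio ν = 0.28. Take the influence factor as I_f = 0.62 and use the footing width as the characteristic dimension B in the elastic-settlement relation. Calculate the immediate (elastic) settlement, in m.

S_e ≈ 0.00197 m

Immediate (elastic) settlement: S_e = q·B·(1−ν²)/E_s · I_f.
E_s = 56.5 MPa = 56500 kPa.
S_e = 97.2 × 2 × (1 − 0.28²) / 56500 × 0.62
    = 97.2 × 2 × 0.9216 / 56500 × 0.62
    = 0.001966 m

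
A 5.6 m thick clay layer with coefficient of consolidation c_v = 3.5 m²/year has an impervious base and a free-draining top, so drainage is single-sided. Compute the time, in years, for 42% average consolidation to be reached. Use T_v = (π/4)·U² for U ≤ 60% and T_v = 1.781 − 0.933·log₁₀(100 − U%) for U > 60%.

t ≈ 1.24 years

Drainage path length: H_d = H = 5.6 m (single drainage).
U ≤ 60%: T_v = (π/4)·U² = (π/4)×0.42² = 0.13854.
t = T_v·H_d²/c_v = 0.13854×5.6²/3.5 = 1.241 years.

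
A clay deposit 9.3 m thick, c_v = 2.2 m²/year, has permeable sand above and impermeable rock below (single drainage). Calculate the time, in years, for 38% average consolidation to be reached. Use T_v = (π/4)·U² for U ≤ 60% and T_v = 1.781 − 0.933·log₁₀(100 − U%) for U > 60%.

Drainage path length: H_d = H = 9.3 m (single drainage).
U ≤ 60%: T_v = (π/4)·U² = (π/4)×0.38² = 0.11341.
t = T_v·H_d²/c_v = 0.11341×9.3²/2.2 = 4.459 years.

t ≈ 4.46 years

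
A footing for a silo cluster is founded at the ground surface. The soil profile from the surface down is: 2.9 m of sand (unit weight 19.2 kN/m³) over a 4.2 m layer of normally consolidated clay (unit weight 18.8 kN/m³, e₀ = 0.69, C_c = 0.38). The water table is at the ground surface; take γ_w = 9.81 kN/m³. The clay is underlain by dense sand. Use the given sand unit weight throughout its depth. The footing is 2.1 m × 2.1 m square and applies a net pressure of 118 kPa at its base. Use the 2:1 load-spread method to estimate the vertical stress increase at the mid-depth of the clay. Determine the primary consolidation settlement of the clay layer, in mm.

Mid-depth of clay below the ground surface: z = 2.9 + 4.2/2 = 5 m.
Total vertical stress at mid-clay: σ_v = 19.2×2.9 + 18.8×2.1 = 95.16 kPa.
Pore pressure: u = 9.81×(5 − 0) = 49.05 kPa.
Initial effective stress: σ'_0 = σ_v − u = 95.16 − 49.05 = 46.11 kPa.
Stress increase at mid-clay by the 2:1 spreading method:
Δσ = qBL/((B+z)(L+z)) = 118×2.1×2.1/((2.1+5)(2.1+5)) = 10.323 kPa
Final effective stress: σ'_f = σ'_0 + Δσ = 46.11 + 10.323 = 56.433 kPa.
Normally consolidated clay, so the full stress increment lies on the virgin compression line:
S_c = C_c·H/(1+e₀)·log₁₀(σ'_f/σ'_0) = 0.38×4.2/(1+0.69)×log₁₀(56.433/46.11)
    = 0.94438 × 0.087738 = 0.08286 m

S_c ≈ 82.9 mm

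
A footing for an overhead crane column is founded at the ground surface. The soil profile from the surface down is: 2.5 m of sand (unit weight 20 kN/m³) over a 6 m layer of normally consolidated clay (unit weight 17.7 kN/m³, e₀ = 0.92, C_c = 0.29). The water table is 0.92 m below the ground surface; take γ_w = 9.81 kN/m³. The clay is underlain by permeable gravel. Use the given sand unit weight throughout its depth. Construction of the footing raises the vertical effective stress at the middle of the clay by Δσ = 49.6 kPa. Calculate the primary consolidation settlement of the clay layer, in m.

S_c ≈ 0.243 m

Mid-depth of clay below the ground surface: z = 2.5 + 6/2 = 5.5 m.
Total vertical stress at mid-clay: σ_v = 20×2.5 + 17.7×3 = 103.1 kPa.
Pore pressure: u = 9.81×(5.5 − 0.92) = 44.93 kPa.
Initial effective stress: σ'_0 = σ_v − u = 103.1 − 44.93 = 58.17 kPa.
Final effective stress: σ'_f = σ'_0 + Δσ = 58.17 + 49.6 = 107.77 kPa.
Normally consolidated clay, so the full stress increment lies on the virgin compression line:
S_c = C_c·H/(1+e₀)·log₁₀(σ'_f/σ'_0) = 0.29×6/(1+0.92)×log₁₀(107.77/58.17)
    = 0.90625 × 0.2678 = 0.2427 m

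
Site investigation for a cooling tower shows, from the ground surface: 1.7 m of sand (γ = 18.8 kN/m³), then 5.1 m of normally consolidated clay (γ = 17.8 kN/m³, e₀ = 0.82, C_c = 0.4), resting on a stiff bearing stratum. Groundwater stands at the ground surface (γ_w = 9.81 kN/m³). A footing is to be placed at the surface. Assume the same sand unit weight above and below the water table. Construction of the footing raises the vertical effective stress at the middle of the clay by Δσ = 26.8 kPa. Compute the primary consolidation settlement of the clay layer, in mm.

S_c ≈ 273 mm

Mid-depth of clay below the ground surface: z = 1.7 + 5.1/2 = 4.25 m.
Total vertical stress at mid-clay: σ_v = 18.8×1.7 + 17.8×2.55 = 77.35 kPa.
Pore pressure: u = 9.81×(4.25 − 0) = 41.693 kPa.
Initial effective stress: σ'_0 = σ_v − u = 77.35 − 41.693 = 35.657 kPa.
Final effective stress: σ'_f = σ'_0 + Δσ = 35.657 + 26.8 = 62.457 kPa.
Normally consolidated clay, so the full stress increment lies on the virgin compression line:
S_c = C_c·H/(1+e₀)·log₁₀(σ'_f/σ'_0) = 0.4×5.1/(1+0.82)×log₁₀(62.457/35.657)
    = 1.1209 × 0.24344 = 0.2729 m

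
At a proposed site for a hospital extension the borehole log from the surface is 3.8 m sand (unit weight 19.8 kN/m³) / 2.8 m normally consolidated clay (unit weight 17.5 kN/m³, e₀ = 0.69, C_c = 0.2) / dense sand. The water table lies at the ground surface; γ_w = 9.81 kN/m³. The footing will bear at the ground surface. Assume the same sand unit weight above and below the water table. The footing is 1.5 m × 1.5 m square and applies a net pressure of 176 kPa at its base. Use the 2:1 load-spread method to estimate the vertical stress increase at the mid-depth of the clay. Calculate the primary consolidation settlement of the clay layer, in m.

S_c ≈ 0.0239 m

Mid-depth of clay below the ground surface: z = 3.8 + 2.8/2 = 5.2 m.
Total vertical stress at mid-clay: σ_v = 19.8×3.8 + 17.5×1.4 = 99.74 kPa.
Pore pressure: u = 9.81×(5.2 − 0) = 51.012 kPa.
Initial effective stress: σ'_0 = σ_v − u = 99.74 − 51.012 = 48.728 kPa.
Stress increase at mid-clay by the 2:1 spreading method:
Δσ = qBL/((B+z)(L+z)) = 176×1.5×1.5/((1.5+5.2)(1.5+5.2)) = 8.8216 kPa
Final effective stress: σ'_f = σ'_0 + Δσ = 48.728 + 8.8216 = 57.55 kPa.
Normally consolidated clay, so the full stress increment lies on the virgin compression line:
S_c = C_c·H/(1+e₀)·log₁₀(σ'_f/σ'_0) = 0.2×2.8/(1+0.69)×log₁₀(57.55/48.728)
    = 0.33136 × 0.072267 = 0.02395 m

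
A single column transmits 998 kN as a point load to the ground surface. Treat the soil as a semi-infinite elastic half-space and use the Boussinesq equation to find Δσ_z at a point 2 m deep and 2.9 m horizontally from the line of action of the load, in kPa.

Δσ_z ≈ 7.03 kPa

Boussinesq vertical stress below a point load on an elastic half-space:
Δσ_z = 3P/(2πz²) · [1 + (r/z)²]^(−5/2)
r/z = 2.9/2 = 1.45; [1+(r/z)²]^(−5/2) = 0.058982.
Δσ_z = 3×998/(2π×2²) × 0.058982 = 119.13 × 0.058982 = 7.027 kPa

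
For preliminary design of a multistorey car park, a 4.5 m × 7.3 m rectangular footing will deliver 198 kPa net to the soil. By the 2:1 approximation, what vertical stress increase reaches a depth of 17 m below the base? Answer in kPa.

By the 2:1 method the load spreads at 1 horizontal : 2 vertical, so at depth z the loaded area has grown by z in each plan dimension:
Δσ = qBL/((B+z)(L+z)) = 198×4.5×7.3/((4.5+17)(7.3+17)) = 12.45 kPa

Δσ_z ≈ 12.4 kPa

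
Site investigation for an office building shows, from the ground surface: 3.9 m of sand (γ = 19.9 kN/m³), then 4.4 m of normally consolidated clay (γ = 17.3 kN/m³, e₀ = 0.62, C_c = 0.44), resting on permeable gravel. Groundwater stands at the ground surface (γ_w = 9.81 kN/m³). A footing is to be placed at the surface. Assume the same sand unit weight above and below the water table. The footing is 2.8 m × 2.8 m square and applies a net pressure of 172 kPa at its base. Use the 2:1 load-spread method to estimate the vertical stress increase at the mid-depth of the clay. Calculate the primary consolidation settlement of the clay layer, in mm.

Mid-depth of clay below the ground surface: z = 3.9 + 4.4/2 = 6.1 m.
Total vertical stress at mid-clay: σ_v = 19.9×3.9 + 17.3×2.2 = 115.67 kPa.
Pore pressure: u = 9.81×(6.1 − 0) = 59.841 kPa.
Initial effective stress: σ'_0 = σ_v − u = 115.67 − 59.841 = 55.829 kPa.
Stress increase at mid-clay by the 2:1 spreading method:
Δσ = qBL/((B+z)(L+z)) = 172×2.8×2.8/((2.8+6.1)(2.8+6.1)) = 17.024 kPa
Final effective stress: σ'_f = σ'_0 + Δσ = 55.829 + 17.024 = 72.853 kPa.
Normally consolidated clay, so the full stress increment lies on the virgin compression line:
S_c = C_c·H/(1+e₀)·log₁₀(σ'_f/σ'_0) = 0.44×4.4/(1+0.62)×log₁₀(72.853/55.829)
    = 1.1951 × 0.11559 = 0.1381 m

S_c ≈ 138 mm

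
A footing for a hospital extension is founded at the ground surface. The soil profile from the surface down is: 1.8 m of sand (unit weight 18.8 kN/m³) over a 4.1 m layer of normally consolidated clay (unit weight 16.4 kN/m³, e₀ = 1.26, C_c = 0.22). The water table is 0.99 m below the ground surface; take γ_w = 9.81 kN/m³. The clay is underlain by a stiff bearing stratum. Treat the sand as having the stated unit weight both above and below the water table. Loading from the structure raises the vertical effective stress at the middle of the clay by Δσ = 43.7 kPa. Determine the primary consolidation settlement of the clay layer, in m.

Mid-depth of clay below the ground surface: z = 1.8 + 4.1/2 = 3.85 m.
Total vertical stress at mid-clay: σ_v = 18.8×1.8 + 16.4×2.05 = 67.46 kPa.
Pore pressure: u = 9.81×(3.85 − 0.99) = 28.057 kPa.
Initial effective stress: σ'_0 = σ_v − u = 67.46 − 28.057 = 39.403 kPa.
Final effective stress: σ'_f = σ'_0 + Δσ = 39.403 + 43.7 = 83.103 kPa.
Normally consolidated clay, so the full stress increment lies on the virgin compression line:
S_c = C_c·H/(1+e₀)·log₁₀(σ'_f/σ'_0) = 0.22×4.1/(1+1.26)×log₁₀(83.103/39.403)
    = 0.39912 × 0.32409 = 0.1294 m

S_c ≈ 0.129 m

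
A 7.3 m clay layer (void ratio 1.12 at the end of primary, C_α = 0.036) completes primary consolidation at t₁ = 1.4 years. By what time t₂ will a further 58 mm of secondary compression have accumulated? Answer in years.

t₂ ≈ 4.11 years

S_s = C_α·H/(1+e_p)·log₁₀(t₂/t₁) ⇒ log₁₀(t₂/t₁) = S_s·(1+e_p)/(C_α·H).
log₁₀(t₂/t₁) = 0.058 × (1+1.12) / (0.036×7.3) = 0.4679
t₂ = t₁ × 10^0.4679 = 1.4 × 2.937 = 4.112 years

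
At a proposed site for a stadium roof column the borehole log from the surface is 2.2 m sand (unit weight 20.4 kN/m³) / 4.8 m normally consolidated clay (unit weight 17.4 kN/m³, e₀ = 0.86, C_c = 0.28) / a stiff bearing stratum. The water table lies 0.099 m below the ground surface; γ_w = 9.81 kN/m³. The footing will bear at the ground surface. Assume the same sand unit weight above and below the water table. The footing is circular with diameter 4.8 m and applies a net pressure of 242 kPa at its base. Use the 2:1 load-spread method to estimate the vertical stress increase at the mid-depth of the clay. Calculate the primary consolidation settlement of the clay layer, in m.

Mid-depth of clay below the ground surface: z = 2.2 + 4.8/2 = 4.6 m.
Total vertical stress at mid-clay: σ_v = 20.4×2.2 + 17.4×2.4 = 86.64 kPa.
Pore pressure: u = 9.81×(4.6 − 0.099) = 44.155 kPa.
Initial effective stress: σ'_0 = σ_v − u = 86.64 − 44.155 = 42.485 kPa.
Stress increase at mid-clay by the 2:1 spreading method:
Δσ ≈ qD²/(D+z)² = 242×4.8²/(4.8+4.6)² = 63.102 kPa
Final effective stress: σ'_f = σ'_0 + Δσ = 42.485 + 63.102 = 105.59 kPa.
Normally consolidated clay, so the full stress increment lies on the virgin compression line:
S_c = C_c·H/(1+e₀)·log₁₀(σ'_f/σ'_0) = 0.28×4.8/(1+0.86)×log₁₀(105.59/42.485)
    = 0.72258 × 0.39539 = 0.2857 m

S_c ≈ 0.286 m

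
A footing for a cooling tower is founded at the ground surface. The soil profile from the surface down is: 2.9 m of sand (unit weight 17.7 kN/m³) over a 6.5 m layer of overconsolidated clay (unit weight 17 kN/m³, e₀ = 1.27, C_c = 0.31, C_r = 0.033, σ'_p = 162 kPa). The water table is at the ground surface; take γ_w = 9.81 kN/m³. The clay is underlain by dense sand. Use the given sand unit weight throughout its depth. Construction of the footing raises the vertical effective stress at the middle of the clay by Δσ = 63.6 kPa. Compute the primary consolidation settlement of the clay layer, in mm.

S_c ≈ 35.5 mm

Mid-depth of clay below the ground surface: z = 2.9 + 6.5/2 = 6.15 m.
Total vertical stress at mid-clay: σ_v = 17.7×2.9 + 17×3.25 = 106.58 kPa.
Pore pressure: u = 9.81×(6.15 − 0) = 60.332 kPa.
Initial effective stress: σ'_0 = σ_v − u = 106.58 − 60.332 = 46.248 kPa.
Final effective stress: σ'_f = 46.248 + 63.6 = 109.85 kPa.
σ'_f = 109.85 ≤ σ'_p = 162 kPa, so the clay remains overconsolidated and only the recompression index applies:
S_c = C_r·H/(1+e₀)·log₁₀(σ'_f/σ'_0) = 0.033×6.5/2.27×log₁₀(109.85/46.248)
    = 0.094492 × 0.37571 = 0.0355 m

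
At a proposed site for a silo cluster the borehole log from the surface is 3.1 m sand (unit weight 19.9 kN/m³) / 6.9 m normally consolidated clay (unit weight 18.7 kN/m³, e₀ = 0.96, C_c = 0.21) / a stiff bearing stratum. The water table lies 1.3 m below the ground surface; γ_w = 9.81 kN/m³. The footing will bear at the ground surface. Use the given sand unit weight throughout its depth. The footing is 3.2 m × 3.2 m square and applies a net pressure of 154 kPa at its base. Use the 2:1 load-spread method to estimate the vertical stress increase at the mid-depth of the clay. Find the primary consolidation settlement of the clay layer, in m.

S_c ≈ 0.0644 m

Mid-depth of clay below the ground surface: z = 3.1 + 6.9/2 = 6.55 m.
Total vertical stress at mid-clay: σ_v = 19.9×3.1 + 18.7×3.45 = 126.2 kPa.
Pore pressure: u = 9.81×(6.55 − 1.3) = 51.503 kPa.
Initial effective stress: σ'_0 = σ_v − u = 126.2 − 51.503 = 74.697 kPa.
Stress increase at mid-clay by the 2:1 spreading method:
Δσ = qBL/((B+z)(L+z)) = 154×3.2×3.2/((3.2+6.55)(3.2+6.55)) = 16.589 kPa
Final effective stress: σ'_f = σ'_0 + Δσ = 74.697 + 16.589 = 91.286 kPa.
Normally consolidated clay, so the full stress increment lies on the virgin compression line:
S_c = C_c·H/(1+e₀)·log₁₀(σ'_f/σ'_0) = 0.21×6.9/(1+0.96)×log₁₀(91.286/74.697)
    = 0.73929 × 0.087101 = 0.06439 m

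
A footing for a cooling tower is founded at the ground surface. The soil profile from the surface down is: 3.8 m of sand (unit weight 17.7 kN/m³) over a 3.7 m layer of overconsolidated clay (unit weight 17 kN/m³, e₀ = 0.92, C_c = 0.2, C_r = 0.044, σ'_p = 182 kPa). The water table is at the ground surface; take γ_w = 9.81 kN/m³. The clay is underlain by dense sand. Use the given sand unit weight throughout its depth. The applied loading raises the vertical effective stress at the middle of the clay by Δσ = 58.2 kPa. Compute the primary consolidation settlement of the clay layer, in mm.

S_c ≈ 31.4 mm

Mid-depth of clay below the ground surface: z = 3.8 + 3.7/2 = 5.65 m.
Total vertical stress at mid-clay: σ_v = 17.7×3.8 + 17×1.85 = 98.71 kPa.
Pore pressure: u = 9.81×(5.65 − 0) = 55.427 kPa.
Initial effective stress: σ'_0 = σ_v − u = 98.71 − 55.427 = 43.283 kPa.
Final effective stress: σ'_f = 43.283 + 58.2 = 101.48 kPa.
σ'_f = 101.48 ≤ σ'_p = 182 kPa, so the clay remains overconsolidated and only the recompression index applies:
S_c = C_r·H/(1+e₀)·log₁₀(σ'_f/σ'_0) = 0.044×3.7/1.92×log₁₀(101.48/43.283)
    = 0.084792 × 0.37006 = 0.03138 m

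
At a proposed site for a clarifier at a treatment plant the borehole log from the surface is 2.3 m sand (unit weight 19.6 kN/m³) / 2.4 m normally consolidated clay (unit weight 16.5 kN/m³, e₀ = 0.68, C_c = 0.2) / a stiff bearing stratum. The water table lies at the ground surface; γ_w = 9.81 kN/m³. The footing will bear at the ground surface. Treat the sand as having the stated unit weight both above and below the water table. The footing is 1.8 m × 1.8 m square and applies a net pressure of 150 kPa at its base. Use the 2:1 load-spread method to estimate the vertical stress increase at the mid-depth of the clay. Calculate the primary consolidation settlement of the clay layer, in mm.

Mid-depth of clay below the ground surface: z = 2.3 + 2.4/2 = 3.5 m.
Total vertical stress at mid-clay: σ_v = 19.6×2.3 + 16.5×1.2 = 64.88 kPa.
Pore pressure: u = 9.81×(3.5 − 0) = 34.335 kPa.
Initial effective stress: σ'_0 = σ_v − u = 64.88 − 34.335 = 30.545 kPa.
Stress increase at mid-clay by the 2:1 spreading method:
Δσ = qBL/((B+z)(L+z)) = 150×1.8×1.8/((1.8+3.5)(1.8+3.5)) = 17.302 kPa
Final effective stress: σ'_f = σ'_0 + Δσ = 30.545 + 17.302 = 47.847 kPa.
Normally consolidated clay, so the full stress increment lies on the virgin compression line:
S_c = C_c·H/(1+e₀)·log₁₀(σ'_f/σ'_0) = 0.2×2.4/(1+0.68)×log₁₀(47.847/30.545)
    = 0.28571 × 0.19491 = 0.05569 m

S_c ≈ 55.7 mm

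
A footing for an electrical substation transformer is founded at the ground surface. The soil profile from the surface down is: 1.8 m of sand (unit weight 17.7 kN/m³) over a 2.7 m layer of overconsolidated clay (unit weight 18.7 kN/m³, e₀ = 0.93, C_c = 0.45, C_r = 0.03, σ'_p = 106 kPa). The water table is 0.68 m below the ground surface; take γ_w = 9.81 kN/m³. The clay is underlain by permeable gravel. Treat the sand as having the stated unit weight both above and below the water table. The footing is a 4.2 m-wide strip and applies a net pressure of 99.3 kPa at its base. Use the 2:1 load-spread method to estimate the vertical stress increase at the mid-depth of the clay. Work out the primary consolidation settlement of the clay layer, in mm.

Mid-depth of clay below the ground surface: z = 1.8 + 2.7/2 = 3.15 m.
Total vertical stress at mid-clay: σ_v = 17.7×1.8 + 18.7×1.35 = 57.105 kPa.
Pore pressure: u = 9.81×(3.15 − 0.68) = 24.231 kPa.
Initial effective stress: σ'_0 = σ_v − u = 57.105 − 24.231 = 32.874 kPa.
Stress increase at mid-clay by the 2:1 spreading method:
Δσ = qB/(B+z) = 99.3×4.2/(4.2+3.15) = 56.743 kPa
Final effective stress: σ'_f = 32.874 + 56.743 = 89.617 kPa.
σ'_f = 89.617 ≤ σ'_p = 106 kPa, so the clay remains overconsolidated and only the recompression index applies:
S_c = C_r·H/(1+e₀)·log₁₀(σ'_f/σ'_0) = 0.03×2.7/1.93×log₁₀(89.617/32.874)
    = 0.04197 × 0.43554 = 0.01828 m

S_c ≈ 18.3 mm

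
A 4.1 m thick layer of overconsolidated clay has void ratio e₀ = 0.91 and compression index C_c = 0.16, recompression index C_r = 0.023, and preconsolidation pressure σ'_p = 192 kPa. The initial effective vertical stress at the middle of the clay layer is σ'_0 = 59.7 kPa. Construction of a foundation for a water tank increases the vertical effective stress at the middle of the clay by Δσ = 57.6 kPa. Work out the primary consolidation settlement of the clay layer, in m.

S_c ≈ 0.0145 m

Final effective stress: σ'_f = 59.7 + 57.6 = 117.3 kPa.
σ'_f = 117.3 ≤ σ'_p = 192 kPa, so the clay remains overconsolidated and only the recompression index applies:
S_c = C_r·H/(1+e₀)·log₁₀(σ'_f/σ'_0) = 0.023×4.1/1.91×log₁₀(117.3/59.7)
    = 0.049372 × 0.29332 = 0.01448 m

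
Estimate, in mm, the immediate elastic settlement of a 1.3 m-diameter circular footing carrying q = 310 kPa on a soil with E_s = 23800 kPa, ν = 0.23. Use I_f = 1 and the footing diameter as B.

S_e ≈ 16 mm

Immediate (elastic) settlement: S_e = q·B·(1−ν²)/E_s · I_f.
S_e = 310 × 1.3 × (1 − 0.23²) / 23800 × 1
    = 310 × 1.3 × 0.9471 / 23800 × 1
    = 0.01604 m = 16.04 mm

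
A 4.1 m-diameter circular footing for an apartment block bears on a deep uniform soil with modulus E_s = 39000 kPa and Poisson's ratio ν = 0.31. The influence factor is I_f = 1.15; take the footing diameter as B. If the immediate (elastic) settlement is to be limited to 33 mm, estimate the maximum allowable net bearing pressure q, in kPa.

q ≈ 302 kPa

S_e = q·B·(1−ν²)/E_s · I_f  ⇒  q = S_e·E_s / (B·(1−ν²)·I_f).
q = 0.033 × 39000 / (4.1 × 0.9039 × 1.15) = 302 kPa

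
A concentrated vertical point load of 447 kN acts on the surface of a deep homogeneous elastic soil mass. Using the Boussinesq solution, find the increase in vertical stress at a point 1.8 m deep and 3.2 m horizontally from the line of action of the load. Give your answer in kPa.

Δσ_z ≈ 1.87 kPa

Boussinesq vertical stress below a point load on an elastic half-space:
Δσ_z = 3P/(2πz²) · [1 + (r/z)²]^(−5/2)
r/z = 3.2/1.8 = 1.7778; [1+(r/z)²]^(−5/2) = 0.028323.
Δσ_z = 3×447/(2π×1.8²) × 0.028323 = 65.872 × 0.028323 = 1.866 kPa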